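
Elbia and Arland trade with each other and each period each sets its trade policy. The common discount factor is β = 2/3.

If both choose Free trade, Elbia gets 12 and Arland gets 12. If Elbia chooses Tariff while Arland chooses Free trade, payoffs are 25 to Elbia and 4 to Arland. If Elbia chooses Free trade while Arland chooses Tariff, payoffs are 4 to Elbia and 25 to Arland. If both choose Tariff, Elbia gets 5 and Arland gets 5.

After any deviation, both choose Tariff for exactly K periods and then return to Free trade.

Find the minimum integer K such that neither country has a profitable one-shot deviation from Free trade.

7

IC: β(1−β^K)/(1−β) ≥ (25−12)/(12−5) = 13/7.
With β = 2/3: need 1 − β^K ≥ 13/7·(1−2/3)/(2/3), i.e. β^K ≤ 0.0714.
Since (2/3)^6 = 0.0878 and (2/3)^7 = 0.0585, the smallest such K is 7.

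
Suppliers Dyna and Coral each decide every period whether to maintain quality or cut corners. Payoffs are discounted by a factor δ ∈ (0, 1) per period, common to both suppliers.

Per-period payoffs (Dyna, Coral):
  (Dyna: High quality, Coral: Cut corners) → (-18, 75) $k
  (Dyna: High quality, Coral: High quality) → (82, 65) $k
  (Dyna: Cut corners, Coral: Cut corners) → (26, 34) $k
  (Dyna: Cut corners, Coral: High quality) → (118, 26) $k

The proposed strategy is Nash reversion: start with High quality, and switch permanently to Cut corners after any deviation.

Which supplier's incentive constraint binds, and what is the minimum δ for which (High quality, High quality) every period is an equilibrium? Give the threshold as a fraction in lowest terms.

Dyna; δ ≥ 9/23

Dyna's threshold: (118−82)/(118−26) = 9/23.
Coral's threshold: (75−65)/(75−34) = 10/41.
9/23 > 10/41, so Dyna binds and δ* = 9/23.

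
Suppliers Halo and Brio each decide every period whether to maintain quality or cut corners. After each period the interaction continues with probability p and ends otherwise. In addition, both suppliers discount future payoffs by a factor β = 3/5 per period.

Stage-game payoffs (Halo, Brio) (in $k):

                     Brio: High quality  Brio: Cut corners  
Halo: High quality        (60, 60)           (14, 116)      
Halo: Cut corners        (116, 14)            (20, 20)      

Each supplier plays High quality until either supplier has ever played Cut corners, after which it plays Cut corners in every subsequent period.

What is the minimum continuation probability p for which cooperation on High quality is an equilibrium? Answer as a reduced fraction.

Expected continuation weight on next period's payoff is β·p = 3/5·p, which plays the role of the discount factor.
Cooperation requires 3/5·p ≥ (116−60)/(116−20) = 7/12, hence p ≥ 35/36.

35/36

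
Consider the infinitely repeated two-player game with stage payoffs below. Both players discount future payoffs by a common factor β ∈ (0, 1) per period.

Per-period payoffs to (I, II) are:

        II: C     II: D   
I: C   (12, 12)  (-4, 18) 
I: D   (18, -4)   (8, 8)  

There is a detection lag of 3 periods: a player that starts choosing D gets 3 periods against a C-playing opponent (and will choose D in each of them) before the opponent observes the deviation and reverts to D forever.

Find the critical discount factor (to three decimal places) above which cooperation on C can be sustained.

0.843

The best deviation is to choose D for all 3 undetected periods, earning 18 each, then 8 forever once detected.
Deviation value: 18(1−β^3)/(1−β) + 8β^3/(1−β); cooperation value: 12/(1−β).
IC: 12 ≥ 18(1−β^3) + 8β^3 = 18 − 10β^3.
So β^3 ≥ 6/10 = 3/5, giving β ≥ (3/5)^(1/3) ≈ 0.843.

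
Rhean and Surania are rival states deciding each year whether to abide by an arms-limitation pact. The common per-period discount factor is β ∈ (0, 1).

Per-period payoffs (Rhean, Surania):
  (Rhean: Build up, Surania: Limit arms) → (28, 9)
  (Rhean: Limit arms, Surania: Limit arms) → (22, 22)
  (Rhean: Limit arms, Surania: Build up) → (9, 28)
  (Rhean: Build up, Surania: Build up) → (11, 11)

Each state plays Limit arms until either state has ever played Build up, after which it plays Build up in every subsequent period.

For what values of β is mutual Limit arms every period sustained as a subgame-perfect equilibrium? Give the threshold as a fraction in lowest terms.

22/(1−β) ≥ 28 + 11β/(1−β)
22 ≥ 28 − 17β
β ≥ 6/17.

6/17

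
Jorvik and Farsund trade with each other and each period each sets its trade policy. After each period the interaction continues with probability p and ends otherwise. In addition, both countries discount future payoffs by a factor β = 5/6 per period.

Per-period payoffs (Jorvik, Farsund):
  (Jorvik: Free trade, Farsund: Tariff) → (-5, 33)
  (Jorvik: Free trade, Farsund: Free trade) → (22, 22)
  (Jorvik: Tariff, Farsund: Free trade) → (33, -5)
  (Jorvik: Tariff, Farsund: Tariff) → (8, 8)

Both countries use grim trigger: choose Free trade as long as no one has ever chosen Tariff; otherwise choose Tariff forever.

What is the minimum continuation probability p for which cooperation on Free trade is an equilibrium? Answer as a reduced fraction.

With continuation probability p and discount β, the effective per-period discount factor is βp.
Grim-trigger IC: βp ≥ (33−22)/(33−8) = 11/25.
So p ≥ (11/25)/(5/6) = 66/125.

66/125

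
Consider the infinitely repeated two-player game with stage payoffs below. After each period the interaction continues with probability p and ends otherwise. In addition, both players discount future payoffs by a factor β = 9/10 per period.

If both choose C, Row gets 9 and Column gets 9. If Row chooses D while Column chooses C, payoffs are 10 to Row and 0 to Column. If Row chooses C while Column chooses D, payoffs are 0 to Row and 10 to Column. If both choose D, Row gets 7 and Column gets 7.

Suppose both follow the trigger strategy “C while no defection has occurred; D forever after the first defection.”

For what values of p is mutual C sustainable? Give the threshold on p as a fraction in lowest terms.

10/27

With continuation probability p and discount β, the effective per-period discount factor is βp.
Grim-trigger IC: βp ≥ (10−9)/(10−7) = 1/3.
So p ≥ (1/3)/(9/10) = 10/27.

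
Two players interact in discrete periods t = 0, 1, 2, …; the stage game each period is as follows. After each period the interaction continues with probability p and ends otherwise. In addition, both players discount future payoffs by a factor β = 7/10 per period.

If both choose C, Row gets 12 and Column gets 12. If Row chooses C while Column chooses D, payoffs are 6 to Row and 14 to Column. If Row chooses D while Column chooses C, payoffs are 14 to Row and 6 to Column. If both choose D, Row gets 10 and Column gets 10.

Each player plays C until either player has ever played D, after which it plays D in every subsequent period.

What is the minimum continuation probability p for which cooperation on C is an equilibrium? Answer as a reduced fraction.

Expected continuation weight on next period's payoff is β·p = 7/10·p, which plays the role of the discount factor.
Cooperation requires 7/10·p ≥ (14−12)/(14−10) = 1/2, hence p ≥ 5/7.

5/7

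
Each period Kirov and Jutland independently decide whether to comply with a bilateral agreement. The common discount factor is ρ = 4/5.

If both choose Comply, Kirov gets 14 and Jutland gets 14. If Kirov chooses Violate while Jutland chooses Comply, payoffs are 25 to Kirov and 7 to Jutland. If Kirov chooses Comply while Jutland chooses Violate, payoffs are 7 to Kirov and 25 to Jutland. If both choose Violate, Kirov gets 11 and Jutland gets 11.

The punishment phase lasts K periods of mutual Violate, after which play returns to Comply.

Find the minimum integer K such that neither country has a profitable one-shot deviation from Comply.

12

Need Σ_{k=1}^{K} ρ^k ≥ (25−14)/(14−11) = 3.6667 at ρ = 4/5.
At K = 11 the sum is 3.6564 < 3.6667; at K = 12 it is 3.7251 ≥ 3.6667.
So the minimum punishment length is K = 12.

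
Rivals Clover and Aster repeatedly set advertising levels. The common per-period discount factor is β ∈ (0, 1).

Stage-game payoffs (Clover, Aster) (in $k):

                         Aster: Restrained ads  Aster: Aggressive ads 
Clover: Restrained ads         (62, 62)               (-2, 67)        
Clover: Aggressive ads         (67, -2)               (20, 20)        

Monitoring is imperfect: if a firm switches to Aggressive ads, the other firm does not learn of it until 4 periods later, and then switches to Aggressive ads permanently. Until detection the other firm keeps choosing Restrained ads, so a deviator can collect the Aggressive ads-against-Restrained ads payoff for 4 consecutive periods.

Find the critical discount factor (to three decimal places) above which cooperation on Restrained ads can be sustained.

Deviating for the 4 undetected periods gains 67−62 = 5 per period over cooperation, then loses 62−20 = 42 per period forever once punishment starts.
Gain: 5(1 + β + … + β^3); loss: 42·β^4/(1−β).
No profitable deviation ⇔ 5(1−β^4) ≤ 42·β^4, i.e. β^4 ≥ 5/(5+42) = 5/47.
Hence β ≥ (5/47)^(1/4) ≈ 0.571.

0.571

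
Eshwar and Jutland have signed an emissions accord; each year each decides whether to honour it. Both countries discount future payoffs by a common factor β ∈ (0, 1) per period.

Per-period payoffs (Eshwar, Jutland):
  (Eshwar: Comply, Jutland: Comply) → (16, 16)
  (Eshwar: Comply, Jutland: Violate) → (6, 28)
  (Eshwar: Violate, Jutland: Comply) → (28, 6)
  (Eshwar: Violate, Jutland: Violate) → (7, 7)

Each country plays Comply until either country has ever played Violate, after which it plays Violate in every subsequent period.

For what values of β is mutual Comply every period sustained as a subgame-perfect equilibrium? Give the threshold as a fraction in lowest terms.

4/7

16/(1−β) ≥ 28 + 7β/(1−β)
16 ≥ 28 − 21β
β ≥ 12/21 = 4/7.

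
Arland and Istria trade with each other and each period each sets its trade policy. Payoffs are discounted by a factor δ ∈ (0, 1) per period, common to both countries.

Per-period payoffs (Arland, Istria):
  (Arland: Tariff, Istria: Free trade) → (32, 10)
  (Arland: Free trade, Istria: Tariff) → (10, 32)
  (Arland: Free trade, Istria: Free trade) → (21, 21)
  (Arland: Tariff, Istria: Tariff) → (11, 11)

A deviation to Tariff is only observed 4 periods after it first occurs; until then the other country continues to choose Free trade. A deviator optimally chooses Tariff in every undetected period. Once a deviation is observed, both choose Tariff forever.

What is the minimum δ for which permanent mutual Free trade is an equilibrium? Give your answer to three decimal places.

0.851

Deviating for the 4 undetected periods gains 32−21 = 11 per period over cooperation, then loses 21−11 = 10 per period forever once punishment starts.
Gain: 11(1 + δ + … + δ^3); loss: 10·δ^4/(1−δ).
No profitable deviation ⇔ 11(1−δ^4) ≤ 10·δ^4, i.e. δ^4 ≥ 11/(11+10) = 11/21.
Hence δ ≥ (11/21)^(1/4) ≈ 0.851.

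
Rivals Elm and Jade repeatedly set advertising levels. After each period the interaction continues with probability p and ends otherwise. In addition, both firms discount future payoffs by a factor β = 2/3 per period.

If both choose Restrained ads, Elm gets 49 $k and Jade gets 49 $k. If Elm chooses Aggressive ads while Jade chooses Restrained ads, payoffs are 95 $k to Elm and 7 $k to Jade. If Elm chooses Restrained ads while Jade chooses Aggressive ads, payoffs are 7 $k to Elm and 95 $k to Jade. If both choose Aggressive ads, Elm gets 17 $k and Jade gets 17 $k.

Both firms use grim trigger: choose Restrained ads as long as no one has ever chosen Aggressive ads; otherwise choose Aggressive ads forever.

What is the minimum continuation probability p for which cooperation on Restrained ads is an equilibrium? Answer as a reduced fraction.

23/26

Expected continuation weight on next period's payoff is β·p = 2/3·p, which plays the role of the discount factor.
Cooperation requires 2/3·p ≥ (95−49)/(95−17) = 23/39, hence p ≥ 23/26.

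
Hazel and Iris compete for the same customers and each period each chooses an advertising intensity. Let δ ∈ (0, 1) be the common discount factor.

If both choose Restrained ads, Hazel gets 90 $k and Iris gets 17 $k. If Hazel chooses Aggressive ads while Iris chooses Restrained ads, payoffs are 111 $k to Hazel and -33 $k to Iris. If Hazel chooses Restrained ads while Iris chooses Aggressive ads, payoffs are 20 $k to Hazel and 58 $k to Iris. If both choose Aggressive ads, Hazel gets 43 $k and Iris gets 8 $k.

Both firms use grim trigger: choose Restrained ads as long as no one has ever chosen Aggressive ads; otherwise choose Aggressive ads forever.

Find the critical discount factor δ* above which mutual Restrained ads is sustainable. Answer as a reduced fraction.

Hazel's threshold: (111−90)/(111−43) = 21/68.
Iris's threshold: (58−17)/(58−8) = 41/50.
21/68 < 41/50, so Iris binds and δ* = 41/50.

41/50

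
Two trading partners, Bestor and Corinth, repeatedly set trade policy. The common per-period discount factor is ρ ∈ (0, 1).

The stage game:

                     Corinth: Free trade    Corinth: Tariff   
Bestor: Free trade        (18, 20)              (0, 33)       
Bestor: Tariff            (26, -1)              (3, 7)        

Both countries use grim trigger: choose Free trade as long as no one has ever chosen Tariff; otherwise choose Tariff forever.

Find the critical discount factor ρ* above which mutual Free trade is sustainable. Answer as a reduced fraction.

For Bestor: deviation gain 26−18 = 8, per-period punishment loss 18−3 = 15. IC gives ρ ≥ 8/23.
For Corinth: gain 13, loss 13 per period, so ρ ≥ 13/26 = 1/2.
The tighter constraint is Corinth's, so cooperation needs ρ ≥ 1/2.

1/2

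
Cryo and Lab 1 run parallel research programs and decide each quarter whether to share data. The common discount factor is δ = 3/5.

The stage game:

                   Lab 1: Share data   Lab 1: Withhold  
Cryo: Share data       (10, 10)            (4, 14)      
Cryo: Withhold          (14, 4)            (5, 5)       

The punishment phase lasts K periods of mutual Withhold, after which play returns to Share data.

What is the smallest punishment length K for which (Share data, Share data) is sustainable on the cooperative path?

IC: δ(1−δ^K)/(1−δ) ≥ (14−10)/(10−5) = 4/5.
With δ = 3/5: need 1 − δ^K ≥ 4/5·(1−3/5)/(3/5), i.e. δ^K ≤ 0.4667.
Since (3/5)^1 = 0.6000 and (3/5)^2 = 0.3600, the smallest such K is 2.

2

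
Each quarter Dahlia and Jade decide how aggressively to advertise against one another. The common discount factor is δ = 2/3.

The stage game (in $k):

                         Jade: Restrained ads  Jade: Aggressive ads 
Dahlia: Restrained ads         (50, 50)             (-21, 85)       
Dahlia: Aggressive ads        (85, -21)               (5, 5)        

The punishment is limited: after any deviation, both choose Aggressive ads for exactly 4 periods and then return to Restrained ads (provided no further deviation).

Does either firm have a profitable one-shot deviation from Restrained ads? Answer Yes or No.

No

A one-shot deviation gives 85 now, then 5 for 4 periods, then back to 50.
Gain from deviating: (85−50) today; loss: (50−5) in each of the next 4 periods.
No-deviation condition: (50−5)(δ+…+δ^4) ≥ 85−50, i.e. δ+…+δ^4 ≥ 7/9.
At δ = 2/3: δ+…+δ^4 = 1.6049 ≥ 0.7778.
So cooperation is sustainable.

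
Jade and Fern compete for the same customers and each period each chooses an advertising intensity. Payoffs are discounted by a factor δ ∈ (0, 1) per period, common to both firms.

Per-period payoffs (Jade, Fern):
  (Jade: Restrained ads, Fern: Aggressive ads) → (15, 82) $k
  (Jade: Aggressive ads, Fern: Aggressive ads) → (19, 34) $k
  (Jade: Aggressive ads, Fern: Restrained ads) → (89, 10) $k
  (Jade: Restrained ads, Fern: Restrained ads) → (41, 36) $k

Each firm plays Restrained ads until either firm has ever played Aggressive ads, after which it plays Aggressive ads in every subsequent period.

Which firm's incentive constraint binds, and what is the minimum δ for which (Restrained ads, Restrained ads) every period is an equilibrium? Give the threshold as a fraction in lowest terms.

Jade's threshold: (89−41)/(89−19) = 24/35.
Fern's threshold: (82−36)/(82−34) = 23/24.
24/35 < 23/24, so Fern binds and δ* = 23/24.

Fern; δ ≥ 23/24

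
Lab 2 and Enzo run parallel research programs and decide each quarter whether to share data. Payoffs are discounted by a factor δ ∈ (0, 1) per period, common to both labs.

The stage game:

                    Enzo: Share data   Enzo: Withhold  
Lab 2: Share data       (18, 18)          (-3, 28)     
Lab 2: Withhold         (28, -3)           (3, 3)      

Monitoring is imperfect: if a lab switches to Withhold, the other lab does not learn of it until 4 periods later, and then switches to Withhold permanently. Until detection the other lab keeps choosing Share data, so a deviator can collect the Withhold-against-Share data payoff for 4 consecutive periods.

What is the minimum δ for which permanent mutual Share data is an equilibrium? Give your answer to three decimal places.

A deviator earns 28 for 4 periods, then 3 forever; cooperating earns 18 forever. Multiplying the IC by (1−δ):
18 ≥ 28(1−δ^4) + 3δ^4, so 25·δ^4 ≥ 10 and δ^4 ≥ 2/5.
δ ≥ (2/5)^(1/4) ≈ 0.795.

0.795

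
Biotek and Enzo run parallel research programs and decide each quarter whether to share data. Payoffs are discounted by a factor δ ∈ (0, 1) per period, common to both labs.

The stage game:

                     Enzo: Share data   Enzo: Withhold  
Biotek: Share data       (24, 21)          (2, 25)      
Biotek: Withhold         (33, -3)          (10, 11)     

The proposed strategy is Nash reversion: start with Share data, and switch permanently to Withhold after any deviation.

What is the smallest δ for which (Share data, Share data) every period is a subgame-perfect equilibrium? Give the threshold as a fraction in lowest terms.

9/23

Biotek: cooperation gives 24 each period; deviation gives 33 once then 10 forever.
  24/(1−δ) ≥ 33 + 10δ/(1−δ) ⇒ δ ≥ 9/23.
Enzo: cooperation gives 21 each period; deviation gives 25 once then 11 forever.
  δ ≥ 4/14 = 2/7.
Both must hold, so the binding constraint is Biotek's: δ ≥ 9/23.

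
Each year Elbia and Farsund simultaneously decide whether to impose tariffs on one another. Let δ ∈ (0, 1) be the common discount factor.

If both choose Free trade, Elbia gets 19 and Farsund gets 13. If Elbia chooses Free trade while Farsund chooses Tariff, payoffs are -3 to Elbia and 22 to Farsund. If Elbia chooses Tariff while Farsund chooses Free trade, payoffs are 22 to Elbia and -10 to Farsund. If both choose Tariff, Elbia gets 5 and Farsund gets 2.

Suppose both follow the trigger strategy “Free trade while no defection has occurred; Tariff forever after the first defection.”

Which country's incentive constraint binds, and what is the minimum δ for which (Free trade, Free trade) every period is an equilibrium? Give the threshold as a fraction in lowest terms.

Farsund; δ ≥ 9/20

For Elbia: deviation gain 22−19 = 3, per-period punishment loss 19−5 = 14. IC gives δ ≥ 3/17.
For Farsund: gain 9, loss 11 per period, so δ ≥ 9/20.
The tighter constraint is Farsund's, so cooperation needs δ ≥ 9/20.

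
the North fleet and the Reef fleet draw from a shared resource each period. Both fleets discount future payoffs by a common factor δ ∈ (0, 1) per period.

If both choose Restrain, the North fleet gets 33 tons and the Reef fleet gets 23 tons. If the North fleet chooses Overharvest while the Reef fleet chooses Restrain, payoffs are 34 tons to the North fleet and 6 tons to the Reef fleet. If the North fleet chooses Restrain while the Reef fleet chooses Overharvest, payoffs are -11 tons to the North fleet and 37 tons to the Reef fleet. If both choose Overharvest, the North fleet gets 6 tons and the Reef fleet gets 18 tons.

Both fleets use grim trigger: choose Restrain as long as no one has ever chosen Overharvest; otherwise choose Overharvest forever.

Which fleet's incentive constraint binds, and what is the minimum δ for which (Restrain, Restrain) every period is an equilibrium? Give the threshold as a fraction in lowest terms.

the Reef fleet; δ ≥ 14/19

For the North fleet: deviation gain 34−33 = 1, per-period punishment loss 33−6 = 27. IC gives δ ≥ 1/28.
For the Reef fleet: gain 14, loss 5 per period, so δ ≥ 14/19.
The tighter constraint is the Reef fleet's, so cooperation needs δ ≥ 14/19.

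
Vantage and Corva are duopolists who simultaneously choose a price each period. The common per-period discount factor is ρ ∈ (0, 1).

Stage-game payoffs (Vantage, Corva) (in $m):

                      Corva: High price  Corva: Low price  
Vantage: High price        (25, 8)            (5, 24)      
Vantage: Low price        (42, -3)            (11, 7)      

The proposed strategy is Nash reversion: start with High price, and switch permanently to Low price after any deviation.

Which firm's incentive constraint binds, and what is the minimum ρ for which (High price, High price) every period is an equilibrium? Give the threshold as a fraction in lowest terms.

Corva; ρ ≥ 16/17

For Vantage: deviation gain 42−25 = 17, per-period punishment loss 25−11 = 14. IC gives ρ ≥ 17/31.
For Corva: gain 16, loss 1 per period, so ρ ≥ 16/17.
The tighter constraint is Corva's, so cooperation needs ρ ≥ 16/17.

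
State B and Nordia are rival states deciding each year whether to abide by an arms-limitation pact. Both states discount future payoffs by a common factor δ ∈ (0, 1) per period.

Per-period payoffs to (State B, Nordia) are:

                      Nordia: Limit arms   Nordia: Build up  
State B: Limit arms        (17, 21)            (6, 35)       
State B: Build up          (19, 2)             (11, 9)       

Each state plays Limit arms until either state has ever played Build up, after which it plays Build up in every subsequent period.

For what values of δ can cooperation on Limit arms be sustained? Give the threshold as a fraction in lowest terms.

7/13

State B: cooperation gives 17 each period; deviation gives 19 once then 11 forever.
  17/(1−δ) ≥ 19 + 11δ/(1−δ) ⇒ δ ≥ 2/8 = 1/4.
Nordia: cooperation gives 21 each period; deviation gives 35 once then 9 forever.
  δ ≥ 14/26 = 7/13.
Both must hold, so the binding constraint is Nordia's: δ ≥ 7/13.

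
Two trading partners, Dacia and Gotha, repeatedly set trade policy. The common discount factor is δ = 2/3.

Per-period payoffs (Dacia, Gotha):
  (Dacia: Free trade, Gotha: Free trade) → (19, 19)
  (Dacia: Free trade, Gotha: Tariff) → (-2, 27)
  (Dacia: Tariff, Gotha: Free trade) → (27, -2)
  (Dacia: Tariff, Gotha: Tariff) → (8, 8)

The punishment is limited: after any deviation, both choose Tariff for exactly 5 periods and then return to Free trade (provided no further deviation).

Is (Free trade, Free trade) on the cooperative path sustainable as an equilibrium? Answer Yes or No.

Yes

A one-shot deviation gives 27 now, then 8 for 5 periods, then back to 19.
Gain from deviating: (27−19) today; loss: (19−8) in each of the next 5 periods.
No-deviation condition: (19−8)(δ+…+δ^5) ≥ 27−19, i.e. δ+…+δ^5 ≥ 8/11.
At δ = 2/3: δ+…+δ^5 = 1.7366 ≥ 0.7273.
So cooperation is sustainable.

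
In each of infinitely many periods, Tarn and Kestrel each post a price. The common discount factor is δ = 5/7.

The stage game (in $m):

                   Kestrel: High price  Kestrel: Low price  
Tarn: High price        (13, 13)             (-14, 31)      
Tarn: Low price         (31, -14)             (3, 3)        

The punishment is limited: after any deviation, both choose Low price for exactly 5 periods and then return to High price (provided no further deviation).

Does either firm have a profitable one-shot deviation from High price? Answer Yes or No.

IC: δ+…+δ^5 ≥ (31−13)/(13−3) = 9/5.
At δ = 5/7: partial sum = 2.0352 ≥ 1.8000. Cooperation sustainable.

No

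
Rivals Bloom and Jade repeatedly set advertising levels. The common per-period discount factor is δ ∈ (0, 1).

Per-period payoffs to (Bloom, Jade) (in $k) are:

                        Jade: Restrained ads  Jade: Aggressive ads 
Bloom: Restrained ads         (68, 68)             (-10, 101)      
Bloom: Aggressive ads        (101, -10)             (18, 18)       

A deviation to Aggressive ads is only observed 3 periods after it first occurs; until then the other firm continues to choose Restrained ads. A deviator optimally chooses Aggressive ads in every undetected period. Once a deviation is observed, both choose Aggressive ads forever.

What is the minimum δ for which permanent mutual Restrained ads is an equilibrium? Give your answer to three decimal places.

A deviator earns 101 for 3 periods, then 18 forever; cooperating earns 68 forever. Multiplying the IC by (1−δ):
68 ≥ 101(1−δ^3) + 18δ^3, so 83·δ^3 ≥ 33 and δ^3 ≥ 33/83.
δ ≥ (33/83)^(1/3) ≈ 0.735.

0.735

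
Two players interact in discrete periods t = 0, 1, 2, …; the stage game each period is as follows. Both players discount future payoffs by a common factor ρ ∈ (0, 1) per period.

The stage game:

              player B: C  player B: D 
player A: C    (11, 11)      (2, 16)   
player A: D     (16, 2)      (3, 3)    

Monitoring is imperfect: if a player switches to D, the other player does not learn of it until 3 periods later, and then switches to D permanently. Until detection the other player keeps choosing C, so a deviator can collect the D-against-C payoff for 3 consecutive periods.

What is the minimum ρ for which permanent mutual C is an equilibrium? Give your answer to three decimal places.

0.727

Deviating for the 3 undetected periods gains 16−11 = 5 per period over cooperation, then loses 11−3 = 8 per period forever once punishment starts.
Gain: 5(1 + ρ + … + ρ^2); loss: 8·ρ^3/(1−ρ).
No profitable deviation ⇔ 5(1−ρ^3) ≤ 8·ρ^3, i.e. ρ^3 ≥ 5/(5+8) = 5/13.
Hence ρ ≥ (5/13)^(1/3) ≈ 0.727.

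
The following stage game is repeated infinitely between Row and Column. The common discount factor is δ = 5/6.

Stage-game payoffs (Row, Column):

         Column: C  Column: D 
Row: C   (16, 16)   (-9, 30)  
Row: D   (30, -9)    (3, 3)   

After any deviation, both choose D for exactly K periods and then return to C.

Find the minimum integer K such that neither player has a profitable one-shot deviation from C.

IC: δ(1−δ^K)/(1−δ) ≥ (30−16)/(16−3) = 14/13.
With δ = 5/6: need 1 − δ^K ≥ 14/13·(1−5/6)/(5/6), i.e. δ^K ≤ 0.7846.
Since (5/6)^1 = 0.8333 and (5/6)^2 = 0.6944, the smallest such K is 2.

2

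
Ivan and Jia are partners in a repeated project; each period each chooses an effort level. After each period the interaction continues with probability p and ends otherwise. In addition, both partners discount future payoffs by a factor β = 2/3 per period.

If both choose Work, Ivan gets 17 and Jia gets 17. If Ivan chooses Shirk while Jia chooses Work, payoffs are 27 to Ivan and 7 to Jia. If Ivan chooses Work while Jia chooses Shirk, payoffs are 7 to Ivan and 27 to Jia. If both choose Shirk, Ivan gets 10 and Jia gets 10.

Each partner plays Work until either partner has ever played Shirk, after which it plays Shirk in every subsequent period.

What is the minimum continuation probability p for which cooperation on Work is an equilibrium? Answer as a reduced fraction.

Expected continuation weight on next period's payoff is β·p = 2/3·p, which plays the role of the discount factor.
Cooperation requires 2/3·p ≥ (27−17)/(27−10) = 10/17, hence p ≥ 15/17.

15/17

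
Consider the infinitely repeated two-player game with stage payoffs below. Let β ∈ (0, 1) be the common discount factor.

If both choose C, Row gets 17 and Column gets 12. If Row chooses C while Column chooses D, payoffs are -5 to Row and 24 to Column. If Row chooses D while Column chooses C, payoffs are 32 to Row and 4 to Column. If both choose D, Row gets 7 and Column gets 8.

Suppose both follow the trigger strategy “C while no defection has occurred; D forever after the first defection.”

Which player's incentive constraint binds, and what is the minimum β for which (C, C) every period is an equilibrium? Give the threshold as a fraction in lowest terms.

Row: cooperation gives 17 each period; deviation gives 32 once then 7 forever.
  17/(1−β) ≥ 32 + 7β/(1−β) ⇒ β ≥ 15/25 = 3/5.
Column: cooperation gives 12 each period; deviation gives 24 once then 8 forever.
  β ≥ 12/16 = 3/4.
Both must hold, so the binding constraint is Column's: β ≥ 3/4.

Column; β ≥ 3/4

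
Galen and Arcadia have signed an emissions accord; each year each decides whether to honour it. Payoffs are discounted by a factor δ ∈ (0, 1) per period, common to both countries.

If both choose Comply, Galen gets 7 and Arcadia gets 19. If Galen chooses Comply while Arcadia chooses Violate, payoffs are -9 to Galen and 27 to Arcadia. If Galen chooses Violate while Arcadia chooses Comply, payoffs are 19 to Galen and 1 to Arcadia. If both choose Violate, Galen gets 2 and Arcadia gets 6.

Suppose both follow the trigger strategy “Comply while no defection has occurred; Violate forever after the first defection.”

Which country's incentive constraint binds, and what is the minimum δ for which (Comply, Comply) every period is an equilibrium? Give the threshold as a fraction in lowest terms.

Galen: cooperation gives 7 each period; deviation gives 19 once then 2 forever.
  7/(1−δ) ≥ 19 + 2δ/(1−δ) ⇒ δ ≥ 12/17.
Arcadia: cooperation gives 19 each period; deviation gives 27 once then 6 forever.
  δ ≥ 8/21.
Both must hold, so the binding constraint is Galen's: δ ≥ 12/17.

Galen; δ ≥ 12/17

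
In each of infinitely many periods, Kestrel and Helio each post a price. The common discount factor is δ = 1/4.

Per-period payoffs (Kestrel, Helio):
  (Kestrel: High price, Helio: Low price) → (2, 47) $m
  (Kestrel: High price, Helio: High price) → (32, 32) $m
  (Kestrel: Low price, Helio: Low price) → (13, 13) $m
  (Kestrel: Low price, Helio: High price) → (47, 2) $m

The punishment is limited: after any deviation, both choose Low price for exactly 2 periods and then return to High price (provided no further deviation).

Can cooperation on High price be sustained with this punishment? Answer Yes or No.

IC: δ+…+δ^2 ≥ (47−32)/(32−13) = 15/19.
At δ = 1/4: partial sum = 0.3125 < 0.7895. Cooperation not sustainable.

No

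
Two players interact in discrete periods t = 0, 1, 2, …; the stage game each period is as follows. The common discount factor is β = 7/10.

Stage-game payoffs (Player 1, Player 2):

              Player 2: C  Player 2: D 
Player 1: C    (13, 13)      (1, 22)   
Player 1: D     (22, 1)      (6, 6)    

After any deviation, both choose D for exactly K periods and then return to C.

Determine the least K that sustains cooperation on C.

3

No profitable deviation requires (13−6)(β+…+β^K) ≥ 22−13, i.e. β+…+β^K ≥ 9/7 ≈ 1.2857.
With β = 7/10, the partial sums are K=1: 0.7000, K=2: 1.1900, K=3: 1.5330.
K = 3 is the first length at which the sum reaches 1.2857.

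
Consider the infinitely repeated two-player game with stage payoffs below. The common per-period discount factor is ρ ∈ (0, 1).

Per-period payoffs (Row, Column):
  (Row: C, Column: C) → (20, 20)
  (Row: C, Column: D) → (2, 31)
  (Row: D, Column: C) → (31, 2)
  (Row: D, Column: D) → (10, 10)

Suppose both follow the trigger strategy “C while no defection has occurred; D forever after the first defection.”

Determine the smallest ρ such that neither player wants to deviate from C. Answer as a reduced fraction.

11/21

Cooperation forever yields 20 each period: 20/(1−ρ).
Deviating yields 31 once, then 10 forever: 31 + 10ρ/(1−ρ).
No profitable deviation requires 20/(1−ρ) ≥ 31 + 10ρ/(1−ρ).
Multiplying by (1−ρ): 20 ≥ 31(1−ρ) + 10ρ = 31 − 21ρ.
So 21ρ ≥ 11, i.e. ρ ≥ 11/21.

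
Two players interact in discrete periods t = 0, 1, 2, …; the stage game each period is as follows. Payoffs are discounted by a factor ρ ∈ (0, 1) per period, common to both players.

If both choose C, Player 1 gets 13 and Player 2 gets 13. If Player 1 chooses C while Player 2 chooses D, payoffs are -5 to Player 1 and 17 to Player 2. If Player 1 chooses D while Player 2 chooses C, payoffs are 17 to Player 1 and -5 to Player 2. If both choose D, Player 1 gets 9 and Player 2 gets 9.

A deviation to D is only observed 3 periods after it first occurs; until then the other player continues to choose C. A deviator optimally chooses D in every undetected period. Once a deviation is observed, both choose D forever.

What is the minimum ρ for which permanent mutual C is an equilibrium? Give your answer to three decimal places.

Deviating for the 3 undetected periods gains 17−13 = 4 per period over cooperation, then loses 13−9 = 4 per period forever once punishment starts.
Gain: 4(1 + ρ + … + ρ^2); loss: 4·ρ^3/(1−ρ).
No profitable deviation ⇔ 4(1−ρ^3) ≤ 4·ρ^3, i.e. ρ^3 ≥ 4/(4+4) = 1/2.
Hence ρ ≥ (1/2)^(1/3) ≈ 0.794.

0.794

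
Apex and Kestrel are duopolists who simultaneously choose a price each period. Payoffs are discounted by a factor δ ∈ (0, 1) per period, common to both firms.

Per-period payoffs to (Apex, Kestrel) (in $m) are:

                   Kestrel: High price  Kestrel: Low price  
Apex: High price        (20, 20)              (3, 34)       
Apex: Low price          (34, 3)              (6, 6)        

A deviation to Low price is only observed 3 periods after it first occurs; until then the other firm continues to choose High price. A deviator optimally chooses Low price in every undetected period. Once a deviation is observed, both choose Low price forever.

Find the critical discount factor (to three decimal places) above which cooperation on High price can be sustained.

Deviating for the 3 undetected periods gains 34−20 = 14 per period over cooperation, then loses 20−6 = 14 per period forever once punishment starts.
Gain: 14(1 + δ + … + δ^2); loss: 14·δ^3/(1−δ).
No profitable deviation ⇔ 14(1−δ^3) ≤ 14·δ^3, i.e. δ^3 ≥ 14/(14+14) = 1/2.
Hence δ ≥ (1/2)^(1/3) ≈ 0.794.

0.794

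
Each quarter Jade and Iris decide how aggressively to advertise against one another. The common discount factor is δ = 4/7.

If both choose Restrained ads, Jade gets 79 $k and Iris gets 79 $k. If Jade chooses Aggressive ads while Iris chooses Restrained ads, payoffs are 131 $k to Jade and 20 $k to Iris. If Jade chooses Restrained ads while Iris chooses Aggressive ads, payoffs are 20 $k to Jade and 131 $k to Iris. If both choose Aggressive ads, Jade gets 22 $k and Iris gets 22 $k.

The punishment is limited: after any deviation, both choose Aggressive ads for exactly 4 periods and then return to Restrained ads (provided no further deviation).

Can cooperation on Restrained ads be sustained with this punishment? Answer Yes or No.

Yes

IC: δ+…+δ^4 ≥ (131−79)/(79−22) = 52/57.
At δ = 4/7: partial sum = 1.1912 ≥ 0.9123. Cooperation sustainable.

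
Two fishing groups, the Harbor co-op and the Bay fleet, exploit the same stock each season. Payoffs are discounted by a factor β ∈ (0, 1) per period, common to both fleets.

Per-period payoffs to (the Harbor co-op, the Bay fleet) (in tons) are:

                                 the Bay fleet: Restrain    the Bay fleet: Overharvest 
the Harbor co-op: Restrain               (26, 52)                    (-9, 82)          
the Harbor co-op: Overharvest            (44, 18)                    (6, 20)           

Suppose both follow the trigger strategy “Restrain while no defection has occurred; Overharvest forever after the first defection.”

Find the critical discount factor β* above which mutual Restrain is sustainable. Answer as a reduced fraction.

15/31

the Harbor co-op: cooperation gives 26 each period; deviation gives 44 once then 6 forever.
  26/(1−β) ≥ 44 + 6β/(1−β) ⇒ β ≥ 18/38 = 9/19.
the Bay fleet: cooperation gives 52 each period; deviation gives 82 once then 20 forever.
  β ≥ 30/62 = 15/31.
Both must hold, so the binding constraint is the Bay fleet's: β ≥ 15/31.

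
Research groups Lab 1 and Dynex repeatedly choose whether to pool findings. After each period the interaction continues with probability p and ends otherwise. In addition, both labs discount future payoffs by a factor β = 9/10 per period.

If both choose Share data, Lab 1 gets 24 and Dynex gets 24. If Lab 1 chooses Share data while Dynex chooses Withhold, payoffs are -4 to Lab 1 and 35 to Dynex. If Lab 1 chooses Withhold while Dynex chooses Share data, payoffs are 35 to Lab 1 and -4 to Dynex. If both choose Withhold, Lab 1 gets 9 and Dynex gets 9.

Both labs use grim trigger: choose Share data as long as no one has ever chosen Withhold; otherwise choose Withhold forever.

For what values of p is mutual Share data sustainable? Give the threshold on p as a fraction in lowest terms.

55/117

With continuation probability p and discount β, the effective per-period discount factor is βp.
Grim-trigger IC: βp ≥ (35−24)/(35−9) = 11/26.
So p ≥ (11/26)/(9/10) = 55/117.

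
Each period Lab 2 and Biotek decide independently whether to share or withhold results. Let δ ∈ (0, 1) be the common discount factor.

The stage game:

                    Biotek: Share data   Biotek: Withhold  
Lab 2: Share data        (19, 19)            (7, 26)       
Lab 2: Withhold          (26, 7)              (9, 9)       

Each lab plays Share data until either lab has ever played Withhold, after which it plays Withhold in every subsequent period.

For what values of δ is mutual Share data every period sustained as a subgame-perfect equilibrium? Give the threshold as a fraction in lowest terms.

7/17

19/(1−δ) ≥ 26 + 9δ/(1−δ)
19 ≥ 26 − 17δ
δ ≥ 7/17.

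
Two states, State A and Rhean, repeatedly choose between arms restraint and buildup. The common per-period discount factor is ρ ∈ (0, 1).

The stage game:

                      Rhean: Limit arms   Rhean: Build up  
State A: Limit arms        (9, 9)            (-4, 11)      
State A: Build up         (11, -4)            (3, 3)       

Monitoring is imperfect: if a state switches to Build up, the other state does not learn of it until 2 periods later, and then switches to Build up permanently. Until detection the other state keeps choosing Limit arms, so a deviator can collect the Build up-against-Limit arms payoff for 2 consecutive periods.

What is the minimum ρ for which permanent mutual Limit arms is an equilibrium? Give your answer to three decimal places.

0.500

The best deviation is to choose Build up for all 2 undetected periods, earning 11 each, then 3 forever once detected.
Deviation value: 11(1−ρ^2)/(1−ρ) + 3ρ^2/(1−ρ); cooperation value: 9/(1−ρ).
IC: 9 ≥ 11(1−ρ^2) + 3ρ^2 = 11 − 8ρ^2.
So ρ^2 ≥ 2/8 = 1/4, giving ρ ≥ (1/4)^(1/2) ≈ 0.500.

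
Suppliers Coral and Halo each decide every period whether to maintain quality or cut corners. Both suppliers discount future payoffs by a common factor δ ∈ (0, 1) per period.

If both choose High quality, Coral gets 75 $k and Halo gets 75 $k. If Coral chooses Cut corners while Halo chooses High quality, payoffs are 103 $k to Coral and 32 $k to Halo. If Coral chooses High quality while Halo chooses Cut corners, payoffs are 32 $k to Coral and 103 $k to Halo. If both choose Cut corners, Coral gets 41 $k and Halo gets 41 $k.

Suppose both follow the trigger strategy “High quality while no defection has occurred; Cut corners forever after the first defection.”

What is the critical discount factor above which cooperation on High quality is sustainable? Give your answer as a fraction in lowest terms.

14/31

Under grim trigger the critical discount factor is (T−C)/(T−P) with T = 103, C = 75, P = 41.
δ* = (103−75)/(103−41) = 28/62 = 14/31.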